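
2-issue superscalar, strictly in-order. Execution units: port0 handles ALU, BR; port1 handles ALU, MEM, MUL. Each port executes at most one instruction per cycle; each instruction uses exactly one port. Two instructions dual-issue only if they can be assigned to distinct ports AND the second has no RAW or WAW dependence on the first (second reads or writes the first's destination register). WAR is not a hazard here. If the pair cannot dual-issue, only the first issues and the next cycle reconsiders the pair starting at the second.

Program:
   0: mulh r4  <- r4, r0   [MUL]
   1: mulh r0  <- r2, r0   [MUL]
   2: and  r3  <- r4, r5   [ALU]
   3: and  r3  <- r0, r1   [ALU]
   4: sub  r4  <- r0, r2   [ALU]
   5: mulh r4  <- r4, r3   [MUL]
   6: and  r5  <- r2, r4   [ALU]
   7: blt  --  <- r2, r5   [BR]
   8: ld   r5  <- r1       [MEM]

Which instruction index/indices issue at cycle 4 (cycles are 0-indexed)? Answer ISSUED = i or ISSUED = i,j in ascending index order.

ISSUED = 6

#0 head=0: mulh.MUL i0 no-port MUL/MUL
#1 head=1: mulh.MUL;and.ALU i1/i2 2-wide
#2 head=3: and.ALU;sub.ALU i3/i4 2-wide
#3 head=5: mulh.MUL i5 RAW r4
#4 head=6: and.ALU i6 RAW r5
#5 head=7: blt.BR;ld.MEM i7/i8 2-wide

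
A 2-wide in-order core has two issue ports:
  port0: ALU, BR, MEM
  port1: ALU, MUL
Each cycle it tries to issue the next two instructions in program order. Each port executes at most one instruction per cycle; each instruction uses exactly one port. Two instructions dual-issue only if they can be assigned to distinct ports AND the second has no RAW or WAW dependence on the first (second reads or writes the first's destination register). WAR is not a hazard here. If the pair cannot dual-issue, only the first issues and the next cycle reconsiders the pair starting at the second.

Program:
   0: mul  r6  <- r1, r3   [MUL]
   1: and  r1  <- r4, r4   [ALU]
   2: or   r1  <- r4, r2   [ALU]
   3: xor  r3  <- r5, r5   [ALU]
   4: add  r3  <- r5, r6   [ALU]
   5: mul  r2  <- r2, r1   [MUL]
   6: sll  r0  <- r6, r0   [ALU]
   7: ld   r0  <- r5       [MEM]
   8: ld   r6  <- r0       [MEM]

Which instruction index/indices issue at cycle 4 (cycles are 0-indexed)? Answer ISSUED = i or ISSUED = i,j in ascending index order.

ISSUED = 7

  cy0 -> i0+i1 (mul.MUL;and.ALU) pair
  cy1 -> i2+i3 (or.ALU;xor.ALU) pair
  cy2 -> i4+i5 (add.ALU;mul.MUL) pair
  cy3 -> i6 (sll.ALU) WAW r0
  cy4 -> i7 (ld.MEM) no-port MEM/MEM
  cy5 -> i8 (ld.MEM) tail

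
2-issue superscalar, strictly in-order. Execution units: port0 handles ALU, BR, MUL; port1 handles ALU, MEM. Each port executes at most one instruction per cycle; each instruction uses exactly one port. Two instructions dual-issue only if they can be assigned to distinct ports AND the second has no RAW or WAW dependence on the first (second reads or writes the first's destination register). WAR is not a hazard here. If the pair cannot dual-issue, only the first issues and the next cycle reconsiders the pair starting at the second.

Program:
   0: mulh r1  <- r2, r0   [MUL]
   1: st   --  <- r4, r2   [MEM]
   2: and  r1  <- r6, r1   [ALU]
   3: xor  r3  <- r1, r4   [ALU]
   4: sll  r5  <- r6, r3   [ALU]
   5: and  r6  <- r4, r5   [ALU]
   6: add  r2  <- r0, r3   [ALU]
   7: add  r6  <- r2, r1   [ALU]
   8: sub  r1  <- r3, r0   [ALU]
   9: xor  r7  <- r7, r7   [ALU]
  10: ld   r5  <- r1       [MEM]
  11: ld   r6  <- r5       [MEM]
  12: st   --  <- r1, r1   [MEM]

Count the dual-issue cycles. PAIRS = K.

#0 head=0: mulh.MUL+st.MEM i0+i1 dual
#1 head=2: and.ALU i2 RAW r1
#2 head=3: xor.ALU i3 RAW r3
#3 head=4: sll.ALU i4 RAW r5
#4 head=5: and.ALU+add.ALU i5+i6 dual
#5 head=7: add.ALU+sub.ALU i7+i8 dual
#6 head=9: xor.ALU+ld.MEM i9+i10 dual
#7 head=11: ld.MEM i11 no-port MEM/MEM
#8 head=12: st.MEM i12 tail

PAIRS = 4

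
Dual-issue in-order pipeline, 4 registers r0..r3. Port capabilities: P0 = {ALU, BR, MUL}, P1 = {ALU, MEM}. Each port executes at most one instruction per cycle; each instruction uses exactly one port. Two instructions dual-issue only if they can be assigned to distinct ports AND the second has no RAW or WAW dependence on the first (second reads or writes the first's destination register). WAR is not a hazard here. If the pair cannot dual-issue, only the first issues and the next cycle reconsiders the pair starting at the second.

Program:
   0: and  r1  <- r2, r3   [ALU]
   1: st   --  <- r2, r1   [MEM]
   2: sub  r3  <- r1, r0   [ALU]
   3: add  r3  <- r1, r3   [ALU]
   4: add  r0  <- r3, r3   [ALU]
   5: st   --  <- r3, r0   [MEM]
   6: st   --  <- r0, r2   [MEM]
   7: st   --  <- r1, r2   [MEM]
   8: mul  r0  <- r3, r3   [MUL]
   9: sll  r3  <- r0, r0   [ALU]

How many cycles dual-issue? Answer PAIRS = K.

PAIRS = 2

c0: i0 and  RAW r1
c1: i1&i2 st;sub  pair
c2: i3 add  RAW r3
c3: i4 add  RAW r0
c4: i5 st  no-port MEM/MEM
c5: i6 st  no-port MEM/MEM
c6: i7&i8 st;mul  pair
c7: i9 sll  tail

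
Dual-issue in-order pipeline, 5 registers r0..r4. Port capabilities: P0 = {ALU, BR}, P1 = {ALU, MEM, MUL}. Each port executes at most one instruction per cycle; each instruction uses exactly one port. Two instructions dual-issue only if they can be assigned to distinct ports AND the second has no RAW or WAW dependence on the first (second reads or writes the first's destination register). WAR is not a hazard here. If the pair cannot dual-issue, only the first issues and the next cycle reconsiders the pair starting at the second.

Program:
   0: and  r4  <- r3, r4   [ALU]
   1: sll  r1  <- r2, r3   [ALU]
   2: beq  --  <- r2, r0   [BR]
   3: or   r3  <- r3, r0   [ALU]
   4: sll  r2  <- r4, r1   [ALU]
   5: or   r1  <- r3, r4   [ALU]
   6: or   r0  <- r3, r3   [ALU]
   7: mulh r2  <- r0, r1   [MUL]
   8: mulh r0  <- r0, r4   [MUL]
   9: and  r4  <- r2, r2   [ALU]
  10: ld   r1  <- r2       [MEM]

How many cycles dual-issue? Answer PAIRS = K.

  cy0 -> i0&i1 (and.ALU;sll.ALU) dual
  cy1 -> i2&i3 (beq.BR;or.ALU) dual
  cy2 -> i4&i5 (sll.ALU;or.ALU) dual
  cy3 -> i6 (or.ALU) RAW r0
  cy4 -> i7 (mulh.MUL) no-port MUL/MUL
  cy5 -> i8&i9 (mulh.MUL;and.ALU) dual
  cy6 -> i10 (ld.MEM) tail

PAIRS = 4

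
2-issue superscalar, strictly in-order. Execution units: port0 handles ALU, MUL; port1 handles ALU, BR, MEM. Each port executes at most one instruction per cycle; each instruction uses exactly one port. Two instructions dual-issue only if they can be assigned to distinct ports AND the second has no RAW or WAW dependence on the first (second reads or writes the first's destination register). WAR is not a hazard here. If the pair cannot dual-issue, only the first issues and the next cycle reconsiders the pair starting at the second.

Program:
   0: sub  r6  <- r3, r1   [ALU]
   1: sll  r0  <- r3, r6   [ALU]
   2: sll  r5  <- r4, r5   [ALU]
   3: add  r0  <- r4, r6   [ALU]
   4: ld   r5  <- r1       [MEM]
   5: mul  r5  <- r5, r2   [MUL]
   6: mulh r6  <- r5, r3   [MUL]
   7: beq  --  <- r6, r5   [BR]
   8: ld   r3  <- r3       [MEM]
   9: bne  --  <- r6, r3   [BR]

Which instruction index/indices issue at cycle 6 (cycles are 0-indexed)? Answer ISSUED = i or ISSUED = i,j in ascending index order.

ISSUED = 8

[0] i0  sub  -- RAW r6
[1] i1,i2  sll;sll  -- dual
[2] i3,i4  add;ld  -- dual
[3] i5  mul  -- no-port MUL/MUL
[4] i6  mulh  -- RAW r6
[5] i7  beq  -- no-port BR/MEM
[6] i8  ld  -- no-port MEM/BR
[7] i9  bne  -- tail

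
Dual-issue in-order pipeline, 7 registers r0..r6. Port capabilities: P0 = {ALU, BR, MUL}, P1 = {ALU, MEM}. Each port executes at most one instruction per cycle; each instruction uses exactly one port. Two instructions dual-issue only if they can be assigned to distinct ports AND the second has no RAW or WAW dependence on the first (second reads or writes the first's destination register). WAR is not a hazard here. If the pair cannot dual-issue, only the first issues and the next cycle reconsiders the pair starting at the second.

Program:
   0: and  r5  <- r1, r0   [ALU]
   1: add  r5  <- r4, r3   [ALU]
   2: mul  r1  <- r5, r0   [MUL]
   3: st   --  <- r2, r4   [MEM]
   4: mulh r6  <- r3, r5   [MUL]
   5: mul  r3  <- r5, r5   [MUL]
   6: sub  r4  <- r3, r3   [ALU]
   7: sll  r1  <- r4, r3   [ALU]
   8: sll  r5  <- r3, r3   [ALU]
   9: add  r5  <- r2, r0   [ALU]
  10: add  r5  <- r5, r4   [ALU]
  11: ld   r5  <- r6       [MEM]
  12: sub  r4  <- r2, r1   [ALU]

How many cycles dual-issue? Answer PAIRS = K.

[0] i0  and  -- WAW r5
[1] i1  add  -- RAW r5
[2] i2&i3  mul/st  -- dual
[3] i4  mulh  -- no-port MUL/MUL
[4] i5  mul  -- RAW r3
[5] i6  sub  -- RAW r4
[6] i7&i8  sll/sll  -- dual
[7] i9  add  -- RAW+WAW r5
[8] i10  add  -- WAW r5
[9] i11&i12  ld/sub  -- dual

PAIRS = 3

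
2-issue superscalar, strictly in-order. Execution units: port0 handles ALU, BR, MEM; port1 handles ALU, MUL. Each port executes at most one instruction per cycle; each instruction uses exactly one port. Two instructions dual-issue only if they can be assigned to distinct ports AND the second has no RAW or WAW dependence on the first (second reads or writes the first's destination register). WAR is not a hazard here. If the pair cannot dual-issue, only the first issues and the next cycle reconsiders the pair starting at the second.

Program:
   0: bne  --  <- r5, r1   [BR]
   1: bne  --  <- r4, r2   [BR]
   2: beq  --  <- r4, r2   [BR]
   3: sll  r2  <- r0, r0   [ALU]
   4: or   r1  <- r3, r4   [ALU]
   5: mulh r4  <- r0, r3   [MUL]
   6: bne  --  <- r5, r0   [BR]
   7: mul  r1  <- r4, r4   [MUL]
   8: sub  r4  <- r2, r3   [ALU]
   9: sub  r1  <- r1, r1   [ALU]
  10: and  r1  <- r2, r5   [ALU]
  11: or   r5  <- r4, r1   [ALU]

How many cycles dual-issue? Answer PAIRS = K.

PAIRS = 4

0. bne.BR @i0  | no-port BR/BR
1. bne.BR @i1  | no-port BR/BR
2. beq.BR sll.ALU @i2&i3  | pair
3. or.ALU mulh.MUL @i4&i5  | pair
4. bne.BR mul.MUL @i6&i7  | pair
5. sub.ALU sub.ALU @i8&i9  | pair
6. and.ALU @i10  | RAW r1
7. or.ALU @i11  | tail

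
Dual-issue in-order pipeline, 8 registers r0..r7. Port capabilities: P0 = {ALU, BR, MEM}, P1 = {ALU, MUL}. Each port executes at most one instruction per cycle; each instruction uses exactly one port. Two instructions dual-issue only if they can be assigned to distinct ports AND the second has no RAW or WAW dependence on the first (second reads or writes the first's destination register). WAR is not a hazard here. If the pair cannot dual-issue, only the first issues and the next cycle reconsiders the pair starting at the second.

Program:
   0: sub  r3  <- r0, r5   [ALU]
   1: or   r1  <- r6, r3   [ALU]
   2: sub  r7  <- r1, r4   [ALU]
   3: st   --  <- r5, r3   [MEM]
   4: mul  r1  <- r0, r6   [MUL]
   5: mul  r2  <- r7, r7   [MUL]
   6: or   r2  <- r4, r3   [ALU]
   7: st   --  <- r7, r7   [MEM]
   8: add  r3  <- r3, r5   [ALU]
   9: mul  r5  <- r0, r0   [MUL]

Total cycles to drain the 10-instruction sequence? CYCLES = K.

CYCLES = 7

t=0 i0:sub ; RAW r3
t=1 i1:or ; RAW r1
t=2 i2,i3:sub st ; 2-wide
t=3 i4:mul ; no-port MUL/MUL
t=4 i5:mul ; WAW r2
t=5 i6,i7:or st ; 2-wide
t=6 i8,i9:add mul ; 2-wide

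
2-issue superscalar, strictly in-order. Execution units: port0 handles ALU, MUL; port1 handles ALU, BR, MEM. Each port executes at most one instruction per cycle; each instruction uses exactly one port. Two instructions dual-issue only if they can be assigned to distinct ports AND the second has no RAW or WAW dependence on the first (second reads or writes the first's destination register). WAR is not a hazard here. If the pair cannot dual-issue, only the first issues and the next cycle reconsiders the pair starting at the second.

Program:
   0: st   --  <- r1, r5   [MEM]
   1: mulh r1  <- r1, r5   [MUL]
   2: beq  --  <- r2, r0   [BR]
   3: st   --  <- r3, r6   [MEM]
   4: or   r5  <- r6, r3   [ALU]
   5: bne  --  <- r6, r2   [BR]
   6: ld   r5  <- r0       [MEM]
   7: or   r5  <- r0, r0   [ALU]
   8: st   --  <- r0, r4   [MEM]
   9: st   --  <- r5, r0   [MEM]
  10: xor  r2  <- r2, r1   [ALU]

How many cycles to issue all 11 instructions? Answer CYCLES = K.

t=0 i0/i1:st+mulh ; 2-wide
t=1 i2:beq ; no-port BR/MEM
t=2 i3/i4:st+or ; 2-wide
t=3 i5:bne ; no-port BR/MEM
t=4 i6:ld ; WAW r5
t=5 i7/i8:or+st ; 2-wide
t=6 i9/i10:st+xor ; 2-wide

CYCLES = 7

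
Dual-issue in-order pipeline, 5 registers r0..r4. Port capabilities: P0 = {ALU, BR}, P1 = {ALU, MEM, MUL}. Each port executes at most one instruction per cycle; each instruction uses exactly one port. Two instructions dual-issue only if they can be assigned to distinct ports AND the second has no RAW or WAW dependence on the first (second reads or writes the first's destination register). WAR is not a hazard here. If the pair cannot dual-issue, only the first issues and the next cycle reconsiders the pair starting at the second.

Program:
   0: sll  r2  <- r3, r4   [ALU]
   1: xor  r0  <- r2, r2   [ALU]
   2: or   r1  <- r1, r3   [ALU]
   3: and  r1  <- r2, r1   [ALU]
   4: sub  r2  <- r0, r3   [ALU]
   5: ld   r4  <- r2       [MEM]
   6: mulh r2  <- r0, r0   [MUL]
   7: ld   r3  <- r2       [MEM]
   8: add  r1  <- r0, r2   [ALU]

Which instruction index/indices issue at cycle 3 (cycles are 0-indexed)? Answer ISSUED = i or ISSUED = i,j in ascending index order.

ISSUED = 5

t=0 i0:sll.ALU ; RAW r2
t=1 i1&i2:xor.ALU/or.ALU ; dual
t=2 i3&i4:and.ALU/sub.ALU ; dual
t=3 i5:ld.MEM ; no-port MEM/MUL
t=4 i6:mulh.MUL ; no-port MUL/MEM
t=5 i7&i8:ld.MEM/add.ALU ; dual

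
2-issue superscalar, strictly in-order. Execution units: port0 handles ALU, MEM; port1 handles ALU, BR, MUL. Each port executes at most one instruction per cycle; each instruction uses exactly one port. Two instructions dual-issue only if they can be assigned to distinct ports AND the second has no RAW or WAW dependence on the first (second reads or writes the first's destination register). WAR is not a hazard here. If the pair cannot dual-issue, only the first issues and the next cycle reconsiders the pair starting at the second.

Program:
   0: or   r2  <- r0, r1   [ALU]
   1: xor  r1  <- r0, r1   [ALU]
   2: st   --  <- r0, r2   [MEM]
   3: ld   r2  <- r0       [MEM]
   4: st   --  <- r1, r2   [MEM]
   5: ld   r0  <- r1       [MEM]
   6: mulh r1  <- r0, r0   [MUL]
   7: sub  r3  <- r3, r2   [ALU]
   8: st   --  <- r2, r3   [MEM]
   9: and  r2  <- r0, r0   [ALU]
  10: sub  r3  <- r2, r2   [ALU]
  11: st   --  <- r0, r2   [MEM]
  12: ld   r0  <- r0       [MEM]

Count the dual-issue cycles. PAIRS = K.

PAIRS = 4

0. or.ALU;xor.ALU @i0/i1  | pair
1. st.MEM @i2  | no-port MEM/MEM
2. ld.MEM @i3  | no-port MEM/MEM
3. st.MEM @i4  | no-port MEM/MEM
4. ld.MEM @i5  | RAW r0
5. mulh.MUL;sub.ALU @i6/i7  | pair
6. st.MEM;and.ALU @i8/i9  | pair
7. sub.ALU;st.MEM @i10/i11  | pair
8. ld.MEM @i12  | tail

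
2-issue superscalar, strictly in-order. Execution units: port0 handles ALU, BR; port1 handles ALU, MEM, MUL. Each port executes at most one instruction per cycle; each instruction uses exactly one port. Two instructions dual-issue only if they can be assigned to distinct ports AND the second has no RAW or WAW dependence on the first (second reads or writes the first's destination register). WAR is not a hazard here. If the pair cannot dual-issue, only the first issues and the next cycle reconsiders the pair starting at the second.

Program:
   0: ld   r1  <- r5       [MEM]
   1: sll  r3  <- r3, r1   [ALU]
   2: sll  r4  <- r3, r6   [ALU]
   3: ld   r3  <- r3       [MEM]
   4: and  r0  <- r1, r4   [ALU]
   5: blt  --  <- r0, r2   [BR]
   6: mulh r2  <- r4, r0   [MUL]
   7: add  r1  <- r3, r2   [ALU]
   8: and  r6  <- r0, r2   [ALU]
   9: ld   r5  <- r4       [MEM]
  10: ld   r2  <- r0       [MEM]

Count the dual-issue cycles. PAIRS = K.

PAIRS = 3

0. ld @i0  | RAW r1
1. sll @i1  | RAW r3
2. sll+ld @i2/i3  | dual
3. and @i4  | RAW r0
4. blt+mulh @i5/i6  | dual
5. add+and @i7/i8  | dual
6. ld @i9  | no-port MEM/MEM
7. ld @i10  | tail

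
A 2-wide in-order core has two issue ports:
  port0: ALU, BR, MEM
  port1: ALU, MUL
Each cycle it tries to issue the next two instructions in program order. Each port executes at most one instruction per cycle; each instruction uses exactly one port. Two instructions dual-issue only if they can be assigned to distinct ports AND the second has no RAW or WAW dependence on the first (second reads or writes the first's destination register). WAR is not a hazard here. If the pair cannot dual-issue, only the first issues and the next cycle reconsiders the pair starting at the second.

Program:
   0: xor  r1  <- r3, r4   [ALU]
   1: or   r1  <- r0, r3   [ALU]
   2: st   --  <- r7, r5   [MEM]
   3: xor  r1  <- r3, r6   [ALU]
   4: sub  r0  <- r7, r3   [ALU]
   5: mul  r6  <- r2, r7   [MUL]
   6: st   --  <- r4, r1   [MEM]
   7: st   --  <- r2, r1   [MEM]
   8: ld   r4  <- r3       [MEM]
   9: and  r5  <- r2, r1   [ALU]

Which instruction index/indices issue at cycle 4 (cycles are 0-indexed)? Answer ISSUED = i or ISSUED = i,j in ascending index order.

0. xor @i0  | WAW r1
1. or st @i1/i2  | pair
2. xor sub @i3/i4  | pair
3. mul st @i5/i6  | pair
4. st @i7  | no-port MEM/MEM
5. ld and @i8/i9  | pair

ISSUED = 7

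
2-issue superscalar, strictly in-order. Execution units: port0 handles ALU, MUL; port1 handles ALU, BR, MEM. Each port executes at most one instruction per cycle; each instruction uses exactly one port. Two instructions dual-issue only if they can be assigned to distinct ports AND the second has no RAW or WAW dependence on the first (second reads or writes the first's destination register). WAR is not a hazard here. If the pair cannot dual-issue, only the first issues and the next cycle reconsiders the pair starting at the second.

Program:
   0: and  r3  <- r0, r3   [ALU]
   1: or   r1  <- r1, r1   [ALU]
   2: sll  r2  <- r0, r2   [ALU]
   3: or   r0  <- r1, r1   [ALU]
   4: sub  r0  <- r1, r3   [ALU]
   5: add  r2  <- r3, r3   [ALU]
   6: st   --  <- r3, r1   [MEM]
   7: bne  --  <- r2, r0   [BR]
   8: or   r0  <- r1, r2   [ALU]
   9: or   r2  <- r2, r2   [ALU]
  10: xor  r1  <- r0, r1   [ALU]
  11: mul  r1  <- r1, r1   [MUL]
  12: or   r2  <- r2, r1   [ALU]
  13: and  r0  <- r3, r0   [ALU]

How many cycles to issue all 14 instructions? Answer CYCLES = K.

CYCLES = 8

c0: i0&i1 and/or  2-wide
c1: i2&i3 sll/or  2-wide
c2: i4&i5 sub/add  2-wide
c3: i6 st  no-port MEM/BR
c4: i7&i8 bne/or  2-wide
c5: i9&i10 or/xor  2-wide
c6: i11 mul  RAW r1
c7: i12&i13 or/and  2-wide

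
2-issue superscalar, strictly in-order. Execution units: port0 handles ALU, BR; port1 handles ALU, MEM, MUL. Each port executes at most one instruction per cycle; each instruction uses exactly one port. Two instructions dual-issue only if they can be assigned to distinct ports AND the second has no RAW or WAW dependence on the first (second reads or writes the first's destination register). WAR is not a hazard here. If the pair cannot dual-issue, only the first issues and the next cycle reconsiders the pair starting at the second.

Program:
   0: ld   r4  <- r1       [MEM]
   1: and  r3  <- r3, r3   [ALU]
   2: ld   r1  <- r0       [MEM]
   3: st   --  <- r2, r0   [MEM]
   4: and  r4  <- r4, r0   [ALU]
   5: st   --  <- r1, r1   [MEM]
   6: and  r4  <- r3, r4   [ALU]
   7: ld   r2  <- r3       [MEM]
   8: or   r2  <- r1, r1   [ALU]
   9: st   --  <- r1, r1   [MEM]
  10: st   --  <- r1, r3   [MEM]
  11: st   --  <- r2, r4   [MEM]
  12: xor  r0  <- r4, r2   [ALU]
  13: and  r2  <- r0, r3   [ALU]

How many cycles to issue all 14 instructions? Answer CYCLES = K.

c0: i0&i1 ld/and  pair
c1: i2 ld  no-port MEM/MEM
c2: i3&i4 st/and  pair
c3: i5&i6 st/and  pair
c4: i7 ld  WAW r2
c5: i8&i9 or/st  pair
c6: i10 st  no-port MEM/MEM
c7: i11&i12 st/xor  pair
c8: i13 and  tail

CYCLES = 9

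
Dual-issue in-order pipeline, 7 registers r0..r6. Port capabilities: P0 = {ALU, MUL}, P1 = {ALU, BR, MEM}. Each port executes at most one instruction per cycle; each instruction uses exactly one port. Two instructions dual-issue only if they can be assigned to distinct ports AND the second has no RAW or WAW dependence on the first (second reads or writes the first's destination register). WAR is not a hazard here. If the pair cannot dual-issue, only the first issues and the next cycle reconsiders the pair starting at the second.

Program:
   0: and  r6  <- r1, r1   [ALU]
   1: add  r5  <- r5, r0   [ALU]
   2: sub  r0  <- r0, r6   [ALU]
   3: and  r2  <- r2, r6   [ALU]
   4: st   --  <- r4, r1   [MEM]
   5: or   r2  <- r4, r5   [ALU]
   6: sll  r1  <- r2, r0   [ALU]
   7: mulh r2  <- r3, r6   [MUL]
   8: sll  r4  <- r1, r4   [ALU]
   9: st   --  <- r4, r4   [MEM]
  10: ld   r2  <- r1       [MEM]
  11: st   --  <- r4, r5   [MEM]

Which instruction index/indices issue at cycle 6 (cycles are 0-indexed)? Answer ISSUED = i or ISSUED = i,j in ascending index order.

  cy0 -> i0+i1 (and.ALU;add.ALU) dual
  cy1 -> i2+i3 (sub.ALU;and.ALU) dual
  cy2 -> i4+i5 (st.MEM;or.ALU) dual
  cy3 -> i6+i7 (sll.ALU;mulh.MUL) dual
  cy4 -> i8 (sll.ALU) RAW r4
  cy5 -> i9 (st.MEM) no-port MEM/MEM
  cy6 -> i10 (ld.MEM) no-port MEM/MEM
  cy7 -> i11 (st.MEM) tail

ISSUED = 10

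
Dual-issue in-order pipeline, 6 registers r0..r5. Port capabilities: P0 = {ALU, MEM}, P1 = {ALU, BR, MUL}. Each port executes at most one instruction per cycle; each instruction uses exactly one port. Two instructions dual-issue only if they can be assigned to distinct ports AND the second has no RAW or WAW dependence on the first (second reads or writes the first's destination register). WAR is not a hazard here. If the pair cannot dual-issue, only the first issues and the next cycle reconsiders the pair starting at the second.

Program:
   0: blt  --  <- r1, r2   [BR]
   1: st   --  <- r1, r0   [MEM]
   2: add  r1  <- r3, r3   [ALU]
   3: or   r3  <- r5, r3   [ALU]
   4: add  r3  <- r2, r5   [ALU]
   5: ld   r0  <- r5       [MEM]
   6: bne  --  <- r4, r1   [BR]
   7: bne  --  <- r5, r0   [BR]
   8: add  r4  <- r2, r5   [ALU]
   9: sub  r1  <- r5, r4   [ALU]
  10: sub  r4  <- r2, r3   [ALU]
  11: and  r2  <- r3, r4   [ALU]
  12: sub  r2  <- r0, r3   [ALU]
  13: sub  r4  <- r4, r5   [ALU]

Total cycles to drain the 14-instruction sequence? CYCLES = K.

CYCLES = 8

c0: i0&i1 blt.BR+st.MEM  pair
c1: i2&i3 add.ALU+or.ALU  pair
c2: i4&i5 add.ALU+ld.MEM  pair
c3: i6 bne.BR  no-port BR/BR
c4: i7&i8 bne.BR+add.ALU  pair
c5: i9&i10 sub.ALU+sub.ALU  pair
c6: i11 and.ALU  WAW r2
c7: i12&i13 sub.ALU+sub.ALU  pair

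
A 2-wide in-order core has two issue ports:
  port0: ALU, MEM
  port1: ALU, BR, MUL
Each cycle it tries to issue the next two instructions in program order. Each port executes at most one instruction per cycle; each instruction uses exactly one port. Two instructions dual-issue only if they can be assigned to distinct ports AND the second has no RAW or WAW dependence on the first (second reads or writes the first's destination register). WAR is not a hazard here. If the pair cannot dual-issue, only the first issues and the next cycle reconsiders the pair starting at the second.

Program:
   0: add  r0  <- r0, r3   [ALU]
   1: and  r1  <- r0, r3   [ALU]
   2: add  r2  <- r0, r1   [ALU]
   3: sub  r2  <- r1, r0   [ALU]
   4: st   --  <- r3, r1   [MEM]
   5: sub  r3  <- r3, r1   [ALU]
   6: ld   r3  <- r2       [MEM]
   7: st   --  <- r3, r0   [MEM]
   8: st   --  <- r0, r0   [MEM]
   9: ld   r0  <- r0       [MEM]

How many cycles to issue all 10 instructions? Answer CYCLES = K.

t=0 i0:add.ALU ; RAW r0
t=1 i1:and.ALU ; RAW r1
t=2 i2:add.ALU ; WAW r2
t=3 i3,i4:sub.ALU+st.MEM ; 2-wide
t=4 i5:sub.ALU ; WAW r3
t=5 i6:ld.MEM ; no-port MEM/MEM
t=6 i7:st.MEM ; no-port MEM/MEM
t=7 i8:st.MEM ; no-port MEM/MEM
t=8 i9:ld.MEM ; tail

CYCLES = 9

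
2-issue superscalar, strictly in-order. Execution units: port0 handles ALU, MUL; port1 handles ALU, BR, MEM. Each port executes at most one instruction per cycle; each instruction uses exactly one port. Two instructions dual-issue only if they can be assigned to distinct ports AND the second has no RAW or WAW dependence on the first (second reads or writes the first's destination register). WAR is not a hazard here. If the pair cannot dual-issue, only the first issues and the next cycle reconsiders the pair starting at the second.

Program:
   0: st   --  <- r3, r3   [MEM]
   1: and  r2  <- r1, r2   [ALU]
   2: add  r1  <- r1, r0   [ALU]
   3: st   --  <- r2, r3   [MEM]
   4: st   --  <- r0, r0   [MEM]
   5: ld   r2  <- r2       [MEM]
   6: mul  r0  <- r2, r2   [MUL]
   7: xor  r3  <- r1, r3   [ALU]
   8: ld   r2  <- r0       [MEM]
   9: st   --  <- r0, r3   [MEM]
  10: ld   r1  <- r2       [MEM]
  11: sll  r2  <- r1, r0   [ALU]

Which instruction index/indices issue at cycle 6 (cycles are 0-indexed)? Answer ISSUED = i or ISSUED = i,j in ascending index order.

[0] i0&i1  st+and  -- pair
[1] i2&i3  add+st  -- pair
[2] i4  st  -- no-port MEM/MEM
[3] i5  ld  -- RAW r2
[4] i6&i7  mul+xor  -- pair
[5] i8  ld  -- no-port MEM/MEM
[6] i9  st  -- no-port MEM/MEM
[7] i10  ld  -- RAW r1
[8] i11  sll  -- tail

ISSUED = 9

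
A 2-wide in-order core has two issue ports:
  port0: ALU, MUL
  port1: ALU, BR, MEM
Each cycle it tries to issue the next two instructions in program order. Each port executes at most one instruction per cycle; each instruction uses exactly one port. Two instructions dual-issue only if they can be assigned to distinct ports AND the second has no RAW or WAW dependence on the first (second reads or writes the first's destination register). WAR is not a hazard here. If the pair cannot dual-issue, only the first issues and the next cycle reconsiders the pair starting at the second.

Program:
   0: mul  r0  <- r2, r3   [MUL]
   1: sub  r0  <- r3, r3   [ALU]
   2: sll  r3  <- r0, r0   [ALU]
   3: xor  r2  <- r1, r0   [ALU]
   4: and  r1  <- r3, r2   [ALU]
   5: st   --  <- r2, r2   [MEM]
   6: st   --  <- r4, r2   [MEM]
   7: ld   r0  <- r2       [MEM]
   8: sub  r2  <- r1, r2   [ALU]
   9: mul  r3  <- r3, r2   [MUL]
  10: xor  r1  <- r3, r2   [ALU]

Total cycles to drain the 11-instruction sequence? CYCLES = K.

[0] i0  mul.MUL  -- WAW r0
[1] i1  sub.ALU  -- RAW r0
[2] i2/i3  sll.ALU;xor.ALU  -- pair
[3] i4/i5  and.ALU;st.MEM  -- pair
[4] i6  st.MEM  -- no-port MEM/MEM
[5] i7/i8  ld.MEM;sub.ALU  -- pair
[6] i9  mul.MUL  -- RAW r3
[7] i10  xor.ALU  -- tail

CYCLES = 8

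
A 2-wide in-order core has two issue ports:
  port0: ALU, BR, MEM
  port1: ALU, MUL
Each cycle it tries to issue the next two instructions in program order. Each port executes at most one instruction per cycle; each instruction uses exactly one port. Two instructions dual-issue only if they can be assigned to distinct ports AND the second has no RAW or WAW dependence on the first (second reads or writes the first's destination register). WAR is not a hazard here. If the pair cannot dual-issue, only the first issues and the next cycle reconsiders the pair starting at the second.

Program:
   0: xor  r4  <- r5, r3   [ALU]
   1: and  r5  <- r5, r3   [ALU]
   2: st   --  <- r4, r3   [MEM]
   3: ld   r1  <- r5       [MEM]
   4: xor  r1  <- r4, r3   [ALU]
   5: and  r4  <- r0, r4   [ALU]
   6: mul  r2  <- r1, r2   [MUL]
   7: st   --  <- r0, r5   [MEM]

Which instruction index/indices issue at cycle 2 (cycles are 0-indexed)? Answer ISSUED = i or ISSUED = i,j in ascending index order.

0. xor;and @i0+i1  | pair
1. st @i2  | no-port MEM/MEM
2. ld @i3  | WAW r1
3. xor;and @i4+i5  | pair
4. mul;st @i6+i7  | pair

ISSUED = 3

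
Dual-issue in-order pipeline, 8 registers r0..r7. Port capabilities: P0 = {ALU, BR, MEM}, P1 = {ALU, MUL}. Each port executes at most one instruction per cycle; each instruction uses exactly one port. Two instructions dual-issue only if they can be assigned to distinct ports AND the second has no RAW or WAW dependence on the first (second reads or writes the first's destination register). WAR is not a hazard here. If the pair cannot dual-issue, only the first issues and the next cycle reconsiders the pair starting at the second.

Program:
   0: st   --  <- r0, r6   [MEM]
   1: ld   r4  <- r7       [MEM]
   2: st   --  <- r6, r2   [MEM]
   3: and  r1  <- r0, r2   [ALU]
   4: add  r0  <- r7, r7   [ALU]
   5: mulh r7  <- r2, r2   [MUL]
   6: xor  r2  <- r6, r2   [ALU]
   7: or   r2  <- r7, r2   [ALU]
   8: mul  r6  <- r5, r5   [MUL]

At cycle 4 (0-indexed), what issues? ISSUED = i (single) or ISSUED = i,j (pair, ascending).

ISSUED = 6

0. st @i0  | no-port MEM/MEM
1. ld @i1  | no-port MEM/MEM
2. st+and @i2&i3  | pair
3. add+mulh @i4&i5  | pair
4. xor @i6  | RAW+WAW r2
5. or+mul @i7&i8  | pair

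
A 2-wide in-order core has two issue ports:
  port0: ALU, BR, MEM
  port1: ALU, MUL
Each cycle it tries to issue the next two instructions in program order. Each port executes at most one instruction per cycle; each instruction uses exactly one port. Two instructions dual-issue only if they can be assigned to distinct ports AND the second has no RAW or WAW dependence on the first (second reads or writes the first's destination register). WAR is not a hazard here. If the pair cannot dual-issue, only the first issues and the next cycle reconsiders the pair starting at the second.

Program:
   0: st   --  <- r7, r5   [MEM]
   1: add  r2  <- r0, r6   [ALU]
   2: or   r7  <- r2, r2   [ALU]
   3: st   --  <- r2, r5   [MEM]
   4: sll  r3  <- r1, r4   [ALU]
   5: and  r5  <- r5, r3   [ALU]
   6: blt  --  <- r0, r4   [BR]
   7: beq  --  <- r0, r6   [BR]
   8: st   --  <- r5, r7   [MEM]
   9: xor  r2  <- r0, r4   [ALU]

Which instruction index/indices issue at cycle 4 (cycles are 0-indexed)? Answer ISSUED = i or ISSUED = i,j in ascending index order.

  cy0 -> i0,i1 (st.MEM+add.ALU) dual
  cy1 -> i2,i3 (or.ALU+st.MEM) dual
  cy2 -> i4 (sll.ALU) RAW r3
  cy3 -> i5,i6 (and.ALU+blt.BR) dual
  cy4 -> i7 (beq.BR) no-port BR/MEM
  cy5 -> i8,i9 (st.MEM+xor.ALU) dual

ISSUED = 7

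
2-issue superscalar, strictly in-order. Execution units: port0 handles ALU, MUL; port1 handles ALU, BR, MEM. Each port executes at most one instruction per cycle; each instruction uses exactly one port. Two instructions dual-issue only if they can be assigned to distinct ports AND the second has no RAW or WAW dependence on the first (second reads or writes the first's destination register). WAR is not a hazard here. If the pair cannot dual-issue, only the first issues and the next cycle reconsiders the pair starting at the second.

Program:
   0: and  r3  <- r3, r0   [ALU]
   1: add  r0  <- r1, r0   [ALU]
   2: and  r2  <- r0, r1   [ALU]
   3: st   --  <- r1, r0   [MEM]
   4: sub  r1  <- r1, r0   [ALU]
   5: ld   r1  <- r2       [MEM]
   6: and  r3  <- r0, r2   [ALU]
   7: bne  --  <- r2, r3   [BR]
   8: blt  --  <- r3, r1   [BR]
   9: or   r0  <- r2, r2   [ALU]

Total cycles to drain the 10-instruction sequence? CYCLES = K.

CYCLES = 6

[0] i0,i1  and.ALU add.ALU  -- 2-wide
[1] i2,i3  and.ALU st.MEM  -- 2-wide
[2] i4  sub.ALU  -- WAW r1
[3] i5,i6  ld.MEM and.ALU  -- 2-wide
[4] i7  bne.BR  -- no-port BR/BR
[5] i8,i9  blt.BR or.ALU  -- 2-wide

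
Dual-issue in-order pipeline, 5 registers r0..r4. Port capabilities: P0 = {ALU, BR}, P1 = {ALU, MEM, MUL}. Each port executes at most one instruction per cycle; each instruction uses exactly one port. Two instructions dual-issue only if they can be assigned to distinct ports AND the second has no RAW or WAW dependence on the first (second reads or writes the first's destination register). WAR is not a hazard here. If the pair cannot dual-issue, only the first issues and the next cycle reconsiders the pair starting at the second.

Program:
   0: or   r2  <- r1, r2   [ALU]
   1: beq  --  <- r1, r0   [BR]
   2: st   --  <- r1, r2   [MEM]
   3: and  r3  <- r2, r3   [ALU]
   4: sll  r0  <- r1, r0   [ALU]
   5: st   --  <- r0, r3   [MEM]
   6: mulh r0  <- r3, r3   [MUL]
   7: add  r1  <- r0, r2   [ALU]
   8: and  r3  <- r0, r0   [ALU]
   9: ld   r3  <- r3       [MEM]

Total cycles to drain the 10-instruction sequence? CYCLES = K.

CYCLES = 7

  cy0 -> i0,i1 (or;beq) 2-wide
  cy1 -> i2,i3 (st;and) 2-wide
  cy2 -> i4 (sll) RAW r0
  cy3 -> i5 (st) no-port MEM/MUL
  cy4 -> i6 (mulh) RAW r0
  cy5 -> i7,i8 (add;and) 2-wide
  cy6 -> i9 (ld) tail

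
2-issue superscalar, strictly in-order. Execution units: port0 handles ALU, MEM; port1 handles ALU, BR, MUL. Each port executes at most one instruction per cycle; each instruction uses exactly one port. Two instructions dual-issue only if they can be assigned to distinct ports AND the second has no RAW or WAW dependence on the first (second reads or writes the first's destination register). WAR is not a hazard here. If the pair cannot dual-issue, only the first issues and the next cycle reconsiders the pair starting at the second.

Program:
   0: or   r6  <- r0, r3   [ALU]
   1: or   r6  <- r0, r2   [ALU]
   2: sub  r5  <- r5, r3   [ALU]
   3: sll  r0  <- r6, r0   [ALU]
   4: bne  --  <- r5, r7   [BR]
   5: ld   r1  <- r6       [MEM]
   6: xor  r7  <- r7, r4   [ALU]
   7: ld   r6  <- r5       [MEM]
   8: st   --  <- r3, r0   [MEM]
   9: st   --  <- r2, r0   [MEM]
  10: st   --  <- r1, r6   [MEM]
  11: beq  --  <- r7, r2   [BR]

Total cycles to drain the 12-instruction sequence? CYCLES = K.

c0: i0 or  WAW r6
c1: i1&i2 or sub  pair
c2: i3&i4 sll bne  pair
c3: i5&i6 ld xor  pair
c4: i7 ld  no-port MEM/MEM
c5: i8 st  no-port MEM/MEM
c6: i9 st  no-port MEM/MEM
c7: i10&i11 st beq  pair

CYCLES = 8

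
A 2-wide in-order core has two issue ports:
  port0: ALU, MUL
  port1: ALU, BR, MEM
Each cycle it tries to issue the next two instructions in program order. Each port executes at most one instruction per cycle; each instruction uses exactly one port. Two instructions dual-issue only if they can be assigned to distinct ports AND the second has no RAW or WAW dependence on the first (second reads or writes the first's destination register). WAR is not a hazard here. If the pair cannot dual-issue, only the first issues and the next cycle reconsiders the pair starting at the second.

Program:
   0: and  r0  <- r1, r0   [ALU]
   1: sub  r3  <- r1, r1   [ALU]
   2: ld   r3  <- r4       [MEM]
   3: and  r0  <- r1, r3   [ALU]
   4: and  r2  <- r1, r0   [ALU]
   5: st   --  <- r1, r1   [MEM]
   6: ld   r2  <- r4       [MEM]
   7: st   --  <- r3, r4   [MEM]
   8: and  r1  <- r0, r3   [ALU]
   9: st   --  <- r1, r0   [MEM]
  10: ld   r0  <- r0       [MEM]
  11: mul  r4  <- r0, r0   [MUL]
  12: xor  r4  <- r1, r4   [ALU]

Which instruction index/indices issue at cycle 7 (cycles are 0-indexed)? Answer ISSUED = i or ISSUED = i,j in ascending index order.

ISSUED = 10

#0 head=0: and.ALU sub.ALU i0+i1 dual
#1 head=2: ld.MEM i2 RAW r3
#2 head=3: and.ALU i3 RAW r0
#3 head=4: and.ALU st.MEM i4+i5 dual
#4 head=6: ld.MEM i6 no-port MEM/MEM
#5 head=7: st.MEM and.ALU i7+i8 dual
#6 head=9: st.MEM i9 no-port MEM/MEM
#7 head=10: ld.MEM i10 RAW r0
#8 head=11: mul.MUL i11 RAW+WAW r4
#9 head=12: xor.ALU i12 tail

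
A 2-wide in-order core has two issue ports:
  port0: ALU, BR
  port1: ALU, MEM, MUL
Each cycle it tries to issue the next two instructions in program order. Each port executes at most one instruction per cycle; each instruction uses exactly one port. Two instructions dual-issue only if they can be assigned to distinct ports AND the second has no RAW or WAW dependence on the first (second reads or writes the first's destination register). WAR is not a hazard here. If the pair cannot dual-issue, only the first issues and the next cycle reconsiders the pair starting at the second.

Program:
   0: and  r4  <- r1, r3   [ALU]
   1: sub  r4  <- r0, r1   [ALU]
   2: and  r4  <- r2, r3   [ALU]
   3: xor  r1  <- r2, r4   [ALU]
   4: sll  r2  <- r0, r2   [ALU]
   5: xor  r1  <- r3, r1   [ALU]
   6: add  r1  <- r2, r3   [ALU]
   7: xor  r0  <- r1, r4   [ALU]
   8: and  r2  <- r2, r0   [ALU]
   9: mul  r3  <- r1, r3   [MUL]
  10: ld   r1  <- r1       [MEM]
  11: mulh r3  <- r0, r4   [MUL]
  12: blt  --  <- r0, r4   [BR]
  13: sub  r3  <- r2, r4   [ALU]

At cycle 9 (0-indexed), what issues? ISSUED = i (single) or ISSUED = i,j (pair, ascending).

t=0 i0:and ; WAW r4
t=1 i1:sub ; WAW r4
t=2 i2:and ; RAW r4
t=3 i3,i4:xor+sll ; dual
t=4 i5:xor ; WAW r1
t=5 i6:add ; RAW r1
t=6 i7:xor ; RAW r0
t=7 i8,i9:and+mul ; dual
t=8 i10:ld ; no-port MEM/MUL
t=9 i11,i12:mulh+blt ; dual
t=10 i13:sub ; tail

ISSUED = 11,12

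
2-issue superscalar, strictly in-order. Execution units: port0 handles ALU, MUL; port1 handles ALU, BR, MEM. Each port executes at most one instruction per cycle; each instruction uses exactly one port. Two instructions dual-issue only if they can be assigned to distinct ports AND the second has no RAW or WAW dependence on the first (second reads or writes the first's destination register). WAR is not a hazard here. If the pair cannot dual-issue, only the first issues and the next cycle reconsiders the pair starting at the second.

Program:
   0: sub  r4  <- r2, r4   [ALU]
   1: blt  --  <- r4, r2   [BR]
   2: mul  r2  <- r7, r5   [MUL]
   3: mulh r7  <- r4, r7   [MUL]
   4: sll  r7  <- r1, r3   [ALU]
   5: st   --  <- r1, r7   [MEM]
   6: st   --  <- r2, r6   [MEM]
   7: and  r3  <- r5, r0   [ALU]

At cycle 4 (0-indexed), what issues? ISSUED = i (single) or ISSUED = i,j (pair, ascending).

ISSUED = 5

0. sub @i0  | RAW r4
1. blt/mul @i1+i2  | 2-wide
2. mulh @i3  | WAW r7
3. sll @i4  | RAW r7
4. st @i5  | no-port MEM/MEM
5. st/and @i6+i7  | 2-wide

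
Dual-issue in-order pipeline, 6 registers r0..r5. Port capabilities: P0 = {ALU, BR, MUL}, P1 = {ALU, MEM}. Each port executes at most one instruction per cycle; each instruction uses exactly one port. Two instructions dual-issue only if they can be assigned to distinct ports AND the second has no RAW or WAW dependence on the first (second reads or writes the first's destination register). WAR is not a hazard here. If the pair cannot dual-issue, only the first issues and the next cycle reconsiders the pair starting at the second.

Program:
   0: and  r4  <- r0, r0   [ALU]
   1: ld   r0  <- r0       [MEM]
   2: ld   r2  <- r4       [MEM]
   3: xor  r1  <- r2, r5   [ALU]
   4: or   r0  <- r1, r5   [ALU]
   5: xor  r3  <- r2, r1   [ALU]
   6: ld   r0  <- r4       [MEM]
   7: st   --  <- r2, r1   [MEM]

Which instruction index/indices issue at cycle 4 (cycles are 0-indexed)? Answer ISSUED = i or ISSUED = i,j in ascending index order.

c0: i0,i1 and;ld  dual
c1: i2 ld  RAW r2
c2: i3 xor  RAW r1
c3: i4,i5 or;xor  dual
c4: i6 ld  no-port MEM/MEM
c5: i7 st  tail

ISSUED = 6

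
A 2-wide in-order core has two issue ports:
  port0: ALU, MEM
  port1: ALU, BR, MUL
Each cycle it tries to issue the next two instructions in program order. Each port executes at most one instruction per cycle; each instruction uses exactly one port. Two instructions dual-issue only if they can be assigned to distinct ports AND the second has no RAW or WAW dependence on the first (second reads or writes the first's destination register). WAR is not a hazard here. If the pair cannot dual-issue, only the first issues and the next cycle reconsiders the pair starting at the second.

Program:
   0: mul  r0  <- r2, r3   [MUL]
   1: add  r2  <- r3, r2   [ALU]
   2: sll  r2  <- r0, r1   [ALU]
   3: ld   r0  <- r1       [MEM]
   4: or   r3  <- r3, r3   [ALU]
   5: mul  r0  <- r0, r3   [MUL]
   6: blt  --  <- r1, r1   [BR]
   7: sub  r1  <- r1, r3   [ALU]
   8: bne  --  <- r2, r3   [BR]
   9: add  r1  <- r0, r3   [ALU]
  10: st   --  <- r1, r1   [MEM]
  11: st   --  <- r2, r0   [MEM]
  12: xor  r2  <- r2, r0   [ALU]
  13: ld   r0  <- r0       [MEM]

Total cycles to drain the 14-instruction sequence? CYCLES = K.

[0] i0,i1  mul.MUL+add.ALU  -- pair
[1] i2,i3  sll.ALU+ld.MEM  -- pair
[2] i4  or.ALU  -- RAW r3
[3] i5  mul.MUL  -- no-port MUL/BR
[4] i6,i7  blt.BR+sub.ALU  -- pair
[5] i8,i9  bne.BR+add.ALU  -- pair
[6] i10  st.MEM  -- no-port MEM/MEM
[7] i11,i12  st.MEM+xor.ALU  -- pair
[8] i13  ld.MEM  -- tail

CYCLES = 9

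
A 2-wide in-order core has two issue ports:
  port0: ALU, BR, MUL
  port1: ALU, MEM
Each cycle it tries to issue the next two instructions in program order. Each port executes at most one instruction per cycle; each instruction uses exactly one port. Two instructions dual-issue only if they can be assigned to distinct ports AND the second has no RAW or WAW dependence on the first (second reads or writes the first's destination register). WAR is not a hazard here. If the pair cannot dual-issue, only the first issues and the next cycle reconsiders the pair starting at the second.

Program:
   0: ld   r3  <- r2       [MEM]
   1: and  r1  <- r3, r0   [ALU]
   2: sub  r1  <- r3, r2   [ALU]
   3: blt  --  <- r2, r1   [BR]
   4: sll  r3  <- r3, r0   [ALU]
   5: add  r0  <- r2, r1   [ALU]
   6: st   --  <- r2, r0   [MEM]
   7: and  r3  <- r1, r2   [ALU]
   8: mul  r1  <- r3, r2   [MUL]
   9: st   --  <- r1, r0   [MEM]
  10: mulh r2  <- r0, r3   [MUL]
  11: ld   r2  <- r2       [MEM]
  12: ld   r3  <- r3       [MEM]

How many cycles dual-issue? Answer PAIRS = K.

PAIRS = 3

t=0 i0:ld.MEM ; RAW r3
t=1 i1:and.ALU ; WAW r1
t=2 i2:sub.ALU ; RAW r1
t=3 i3&i4:blt.BR/sll.ALU ; 2-wide
t=4 i5:add.ALU ; RAW r0
t=5 i6&i7:st.MEM/and.ALU ; 2-wide
t=6 i8:mul.MUL ; RAW r1
t=7 i9&i10:st.MEM/mulh.MUL ; 2-wide
t=8 i11:ld.MEM ; no-port MEM/MEM
t=9 i12:ld.MEM ; tail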